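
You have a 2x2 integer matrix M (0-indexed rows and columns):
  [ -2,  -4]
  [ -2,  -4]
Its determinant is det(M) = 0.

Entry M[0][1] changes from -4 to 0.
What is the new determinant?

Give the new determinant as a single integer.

Answer: 8

Derivation:
det is linear in row 0: changing M[0][1] by delta changes det by delta * cofactor(0,1).
Cofactor C_01 = (-1)^(0+1) * minor(0,1) = 2
Entry delta = 0 - -4 = 4
Det delta = 4 * 2 = 8
New det = 0 + 8 = 8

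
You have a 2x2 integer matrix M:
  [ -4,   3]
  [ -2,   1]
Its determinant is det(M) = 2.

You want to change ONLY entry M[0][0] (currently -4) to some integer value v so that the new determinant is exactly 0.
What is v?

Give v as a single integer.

det is linear in entry M[0][0]: det = old_det + (v - -4) * C_00
Cofactor C_00 = 1
Want det = 0: 2 + (v - -4) * 1 = 0
  (v - -4) = -2 / 1 = -2
  v = -4 + (-2) = -6

Answer: -6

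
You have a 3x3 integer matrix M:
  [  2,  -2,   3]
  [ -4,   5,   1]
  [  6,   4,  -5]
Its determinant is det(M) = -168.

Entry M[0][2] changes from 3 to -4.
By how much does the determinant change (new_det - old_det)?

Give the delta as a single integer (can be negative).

Answer: 322

Derivation:
Cofactor C_02 = -46
Entry delta = -4 - 3 = -7
Det delta = entry_delta * cofactor = -7 * -46 = 322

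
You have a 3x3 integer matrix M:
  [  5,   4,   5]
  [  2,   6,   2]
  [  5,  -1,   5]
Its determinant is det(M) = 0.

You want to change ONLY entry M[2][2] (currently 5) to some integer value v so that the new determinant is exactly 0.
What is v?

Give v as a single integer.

Answer: 5

Derivation:
det is linear in entry M[2][2]: det = old_det + (v - 5) * C_22
Cofactor C_22 = 22
Want det = 0: 0 + (v - 5) * 22 = 0
  (v - 5) = 0 / 22 = 0
  v = 5 + (0) = 5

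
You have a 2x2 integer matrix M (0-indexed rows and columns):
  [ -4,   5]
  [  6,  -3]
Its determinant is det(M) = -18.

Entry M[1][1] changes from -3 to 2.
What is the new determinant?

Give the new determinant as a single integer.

Answer: -38

Derivation:
det is linear in row 1: changing M[1][1] by delta changes det by delta * cofactor(1,1).
Cofactor C_11 = (-1)^(1+1) * minor(1,1) = -4
Entry delta = 2 - -3 = 5
Det delta = 5 * -4 = -20
New det = -18 + -20 = -38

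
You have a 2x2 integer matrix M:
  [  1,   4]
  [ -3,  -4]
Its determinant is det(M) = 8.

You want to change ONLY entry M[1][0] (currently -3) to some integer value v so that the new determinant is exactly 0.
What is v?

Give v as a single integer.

det is linear in entry M[1][0]: det = old_det + (v - -3) * C_10
Cofactor C_10 = -4
Want det = 0: 8 + (v - -3) * -4 = 0
  (v - -3) = -8 / -4 = 2
  v = -3 + (2) = -1

Answer: -1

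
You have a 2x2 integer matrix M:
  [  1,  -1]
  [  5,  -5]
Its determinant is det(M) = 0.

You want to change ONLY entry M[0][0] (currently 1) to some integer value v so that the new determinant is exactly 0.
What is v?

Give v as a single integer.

det is linear in entry M[0][0]: det = old_det + (v - 1) * C_00
Cofactor C_00 = -5
Want det = 0: 0 + (v - 1) * -5 = 0
  (v - 1) = 0 / -5 = 0
  v = 1 + (0) = 1

Answer: 1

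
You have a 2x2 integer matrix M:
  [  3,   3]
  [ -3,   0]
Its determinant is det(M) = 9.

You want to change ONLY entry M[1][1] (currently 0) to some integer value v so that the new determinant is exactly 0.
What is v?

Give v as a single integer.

det is linear in entry M[1][1]: det = old_det + (v - 0) * C_11
Cofactor C_11 = 3
Want det = 0: 9 + (v - 0) * 3 = 0
  (v - 0) = -9 / 3 = -3
  v = 0 + (-3) = -3

Answer: -3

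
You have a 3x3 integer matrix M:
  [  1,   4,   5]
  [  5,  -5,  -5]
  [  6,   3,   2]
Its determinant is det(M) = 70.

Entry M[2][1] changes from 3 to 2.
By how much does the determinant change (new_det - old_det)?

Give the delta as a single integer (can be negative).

Answer: -30

Derivation:
Cofactor C_21 = 30
Entry delta = 2 - 3 = -1
Det delta = entry_delta * cofactor = -1 * 30 = -30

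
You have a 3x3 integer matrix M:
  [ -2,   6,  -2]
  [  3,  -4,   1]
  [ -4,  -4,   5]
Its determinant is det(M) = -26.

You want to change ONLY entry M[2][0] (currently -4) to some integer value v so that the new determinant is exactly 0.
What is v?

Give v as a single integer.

Answer: -17

Derivation:
det is linear in entry M[2][0]: det = old_det + (v - -4) * C_20
Cofactor C_20 = -2
Want det = 0: -26 + (v - -4) * -2 = 0
  (v - -4) = 26 / -2 = -13
  v = -4 + (-13) = -17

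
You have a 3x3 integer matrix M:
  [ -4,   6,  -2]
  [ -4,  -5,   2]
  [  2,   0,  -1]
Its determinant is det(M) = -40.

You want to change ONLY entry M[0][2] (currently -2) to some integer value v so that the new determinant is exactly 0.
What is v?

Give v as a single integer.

Answer: 2

Derivation:
det is linear in entry M[0][2]: det = old_det + (v - -2) * C_02
Cofactor C_02 = 10
Want det = 0: -40 + (v - -2) * 10 = 0
  (v - -2) = 40 / 10 = 4
  v = -2 + (4) = 2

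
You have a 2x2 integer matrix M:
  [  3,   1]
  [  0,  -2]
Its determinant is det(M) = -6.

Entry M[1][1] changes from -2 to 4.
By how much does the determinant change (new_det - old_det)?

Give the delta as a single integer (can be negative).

Answer: 18

Derivation:
Cofactor C_11 = 3
Entry delta = 4 - -2 = 6
Det delta = entry_delta * cofactor = 6 * 3 = 18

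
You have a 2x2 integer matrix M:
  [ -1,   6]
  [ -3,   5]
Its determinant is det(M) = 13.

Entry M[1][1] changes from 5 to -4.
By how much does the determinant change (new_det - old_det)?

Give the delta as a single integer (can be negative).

Cofactor C_11 = -1
Entry delta = -4 - 5 = -9
Det delta = entry_delta * cofactor = -9 * -1 = 9

Answer: 9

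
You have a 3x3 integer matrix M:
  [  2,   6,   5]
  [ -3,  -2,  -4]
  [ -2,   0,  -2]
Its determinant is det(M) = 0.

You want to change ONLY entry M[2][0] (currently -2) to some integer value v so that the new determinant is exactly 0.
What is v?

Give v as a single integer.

Answer: -2

Derivation:
det is linear in entry M[2][0]: det = old_det + (v - -2) * C_20
Cofactor C_20 = -14
Want det = 0: 0 + (v - -2) * -14 = 0
  (v - -2) = 0 / -14 = 0
  v = -2 + (0) = -2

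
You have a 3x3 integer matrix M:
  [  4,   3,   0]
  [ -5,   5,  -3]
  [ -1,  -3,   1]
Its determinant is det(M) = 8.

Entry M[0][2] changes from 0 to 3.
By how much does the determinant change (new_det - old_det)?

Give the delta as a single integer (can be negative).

Cofactor C_02 = 20
Entry delta = 3 - 0 = 3
Det delta = entry_delta * cofactor = 3 * 20 = 60

Answer: 60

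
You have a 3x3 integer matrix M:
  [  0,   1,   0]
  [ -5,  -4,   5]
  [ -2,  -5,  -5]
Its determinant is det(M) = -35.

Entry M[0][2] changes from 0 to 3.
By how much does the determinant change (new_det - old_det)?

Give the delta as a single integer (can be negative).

Cofactor C_02 = 17
Entry delta = 3 - 0 = 3
Det delta = entry_delta * cofactor = 3 * 17 = 51

Answer: 51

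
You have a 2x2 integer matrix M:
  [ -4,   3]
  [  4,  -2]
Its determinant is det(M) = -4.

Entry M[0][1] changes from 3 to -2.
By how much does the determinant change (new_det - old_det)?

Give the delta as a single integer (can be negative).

Cofactor C_01 = -4
Entry delta = -2 - 3 = -5
Det delta = entry_delta * cofactor = -5 * -4 = 20

Answer: 20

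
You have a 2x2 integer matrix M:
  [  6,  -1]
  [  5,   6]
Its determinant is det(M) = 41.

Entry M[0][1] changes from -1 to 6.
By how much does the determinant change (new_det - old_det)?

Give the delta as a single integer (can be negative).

Cofactor C_01 = -5
Entry delta = 6 - -1 = 7
Det delta = entry_delta * cofactor = 7 * -5 = -35

Answer: -35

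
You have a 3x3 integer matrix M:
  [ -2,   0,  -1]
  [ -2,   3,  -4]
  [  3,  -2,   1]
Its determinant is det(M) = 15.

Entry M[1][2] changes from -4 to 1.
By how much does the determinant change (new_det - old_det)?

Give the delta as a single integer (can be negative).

Cofactor C_12 = -4
Entry delta = 1 - -4 = 5
Det delta = entry_delta * cofactor = 5 * -4 = -20

Answer: -20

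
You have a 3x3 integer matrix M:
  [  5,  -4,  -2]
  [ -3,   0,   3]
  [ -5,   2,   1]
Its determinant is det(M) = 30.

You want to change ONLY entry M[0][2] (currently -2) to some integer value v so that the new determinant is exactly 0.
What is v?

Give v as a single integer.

Answer: 3

Derivation:
det is linear in entry M[0][2]: det = old_det + (v - -2) * C_02
Cofactor C_02 = -6
Want det = 0: 30 + (v - -2) * -6 = 0
  (v - -2) = -30 / -6 = 5
  v = -2 + (5) = 3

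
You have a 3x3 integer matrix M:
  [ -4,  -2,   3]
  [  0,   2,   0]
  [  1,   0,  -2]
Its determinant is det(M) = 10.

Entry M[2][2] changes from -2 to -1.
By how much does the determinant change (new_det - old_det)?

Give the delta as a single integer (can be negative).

Cofactor C_22 = -8
Entry delta = -1 - -2 = 1
Det delta = entry_delta * cofactor = 1 * -8 = -8

Answer: -8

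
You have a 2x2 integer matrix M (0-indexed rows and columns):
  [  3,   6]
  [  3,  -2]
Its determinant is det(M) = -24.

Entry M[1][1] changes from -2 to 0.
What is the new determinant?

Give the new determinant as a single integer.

det is linear in row 1: changing M[1][1] by delta changes det by delta * cofactor(1,1).
Cofactor C_11 = (-1)^(1+1) * minor(1,1) = 3
Entry delta = 0 - -2 = 2
Det delta = 2 * 3 = 6
New det = -24 + 6 = -18

Answer: -18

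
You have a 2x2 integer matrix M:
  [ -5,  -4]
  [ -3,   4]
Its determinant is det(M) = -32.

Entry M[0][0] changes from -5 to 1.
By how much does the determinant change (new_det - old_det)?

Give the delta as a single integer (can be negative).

Cofactor C_00 = 4
Entry delta = 1 - -5 = 6
Det delta = entry_delta * cofactor = 6 * 4 = 24

Answer: 24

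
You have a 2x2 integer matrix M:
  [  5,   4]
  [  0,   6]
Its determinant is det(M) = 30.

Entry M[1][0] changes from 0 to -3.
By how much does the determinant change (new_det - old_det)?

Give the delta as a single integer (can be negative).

Cofactor C_10 = -4
Entry delta = -3 - 0 = -3
Det delta = entry_delta * cofactor = -3 * -4 = 12

Answer: 12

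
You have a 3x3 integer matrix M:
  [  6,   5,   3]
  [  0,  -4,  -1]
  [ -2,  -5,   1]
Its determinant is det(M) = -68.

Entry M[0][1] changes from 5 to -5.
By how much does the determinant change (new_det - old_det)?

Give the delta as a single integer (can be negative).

Answer: -20

Derivation:
Cofactor C_01 = 2
Entry delta = -5 - 5 = -10
Det delta = entry_delta * cofactor = -10 * 2 = -20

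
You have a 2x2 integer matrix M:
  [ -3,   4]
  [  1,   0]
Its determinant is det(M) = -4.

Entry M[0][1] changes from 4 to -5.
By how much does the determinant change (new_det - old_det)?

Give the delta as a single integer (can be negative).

Cofactor C_01 = -1
Entry delta = -5 - 4 = -9
Det delta = entry_delta * cofactor = -9 * -1 = 9

Answer: 9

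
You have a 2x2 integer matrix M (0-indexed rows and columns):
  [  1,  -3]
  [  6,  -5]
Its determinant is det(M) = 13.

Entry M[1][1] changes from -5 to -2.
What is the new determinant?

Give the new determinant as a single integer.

det is linear in row 1: changing M[1][1] by delta changes det by delta * cofactor(1,1).
Cofactor C_11 = (-1)^(1+1) * minor(1,1) = 1
Entry delta = -2 - -5 = 3
Det delta = 3 * 1 = 3
New det = 13 + 3 = 16

Answer: 16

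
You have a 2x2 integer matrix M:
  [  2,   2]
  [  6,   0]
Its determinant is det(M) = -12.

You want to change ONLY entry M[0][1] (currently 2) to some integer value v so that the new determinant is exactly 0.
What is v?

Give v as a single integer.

Answer: 0

Derivation:
det is linear in entry M[0][1]: det = old_det + (v - 2) * C_01
Cofactor C_01 = -6
Want det = 0: -12 + (v - 2) * -6 = 0
  (v - 2) = 12 / -6 = -2
  v = 2 + (-2) = 0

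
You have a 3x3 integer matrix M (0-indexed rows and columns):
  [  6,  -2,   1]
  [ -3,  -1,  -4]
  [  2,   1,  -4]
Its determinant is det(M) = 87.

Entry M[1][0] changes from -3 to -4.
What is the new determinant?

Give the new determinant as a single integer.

Answer: 94

Derivation:
det is linear in row 1: changing M[1][0] by delta changes det by delta * cofactor(1,0).
Cofactor C_10 = (-1)^(1+0) * minor(1,0) = -7
Entry delta = -4 - -3 = -1
Det delta = -1 * -7 = 7
New det = 87 + 7 = 94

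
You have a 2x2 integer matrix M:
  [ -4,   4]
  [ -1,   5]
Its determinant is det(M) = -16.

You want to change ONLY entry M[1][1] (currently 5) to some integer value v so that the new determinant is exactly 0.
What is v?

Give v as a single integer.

Answer: 1

Derivation:
det is linear in entry M[1][1]: det = old_det + (v - 5) * C_11
Cofactor C_11 = -4
Want det = 0: -16 + (v - 5) * -4 = 0
  (v - 5) = 16 / -4 = -4
  v = 5 + (-4) = 1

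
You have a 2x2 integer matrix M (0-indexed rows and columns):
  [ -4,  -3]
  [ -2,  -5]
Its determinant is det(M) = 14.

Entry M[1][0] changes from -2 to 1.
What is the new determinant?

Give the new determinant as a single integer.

det is linear in row 1: changing M[1][0] by delta changes det by delta * cofactor(1,0).
Cofactor C_10 = (-1)^(1+0) * minor(1,0) = 3
Entry delta = 1 - -2 = 3
Det delta = 3 * 3 = 9
New det = 14 + 9 = 23

Answer: 23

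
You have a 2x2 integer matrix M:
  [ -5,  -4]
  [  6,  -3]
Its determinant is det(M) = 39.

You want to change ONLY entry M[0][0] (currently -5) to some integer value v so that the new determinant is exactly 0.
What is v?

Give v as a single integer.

det is linear in entry M[0][0]: det = old_det + (v - -5) * C_00
Cofactor C_00 = -3
Want det = 0: 39 + (v - -5) * -3 = 0
  (v - -5) = -39 / -3 = 13
  v = -5 + (13) = 8

Answer: 8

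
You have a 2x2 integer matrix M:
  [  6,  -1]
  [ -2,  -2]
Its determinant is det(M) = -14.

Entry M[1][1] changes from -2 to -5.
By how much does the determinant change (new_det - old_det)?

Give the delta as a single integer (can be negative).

Cofactor C_11 = 6
Entry delta = -5 - -2 = -3
Det delta = entry_delta * cofactor = -3 * 6 = -18

Answer: -18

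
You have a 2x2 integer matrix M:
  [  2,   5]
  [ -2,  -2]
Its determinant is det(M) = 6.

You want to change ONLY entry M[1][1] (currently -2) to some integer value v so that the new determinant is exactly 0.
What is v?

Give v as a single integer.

Answer: -5

Derivation:
det is linear in entry M[1][1]: det = old_det + (v - -2) * C_11
Cofactor C_11 = 2
Want det = 0: 6 + (v - -2) * 2 = 0
  (v - -2) = -6 / 2 = -3
  v = -2 + (-3) = -5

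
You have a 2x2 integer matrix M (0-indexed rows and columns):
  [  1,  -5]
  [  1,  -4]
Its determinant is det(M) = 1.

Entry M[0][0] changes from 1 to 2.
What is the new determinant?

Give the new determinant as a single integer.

det is linear in row 0: changing M[0][0] by delta changes det by delta * cofactor(0,0).
Cofactor C_00 = (-1)^(0+0) * minor(0,0) = -4
Entry delta = 2 - 1 = 1
Det delta = 1 * -4 = -4
New det = 1 + -4 = -3

Answer: -3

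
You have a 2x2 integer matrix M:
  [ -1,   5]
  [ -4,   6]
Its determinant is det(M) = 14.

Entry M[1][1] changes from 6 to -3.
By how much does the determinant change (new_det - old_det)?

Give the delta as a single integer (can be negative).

Cofactor C_11 = -1
Entry delta = -3 - 6 = -9
Det delta = entry_delta * cofactor = -9 * -1 = 9

Answer: 9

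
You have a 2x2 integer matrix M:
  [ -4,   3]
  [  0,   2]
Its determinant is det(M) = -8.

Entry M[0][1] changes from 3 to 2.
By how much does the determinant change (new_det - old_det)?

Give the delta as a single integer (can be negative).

Answer: 0

Derivation:
Cofactor C_01 = 0
Entry delta = 2 - 3 = -1
Det delta = entry_delta * cofactor = -1 * 0 = 0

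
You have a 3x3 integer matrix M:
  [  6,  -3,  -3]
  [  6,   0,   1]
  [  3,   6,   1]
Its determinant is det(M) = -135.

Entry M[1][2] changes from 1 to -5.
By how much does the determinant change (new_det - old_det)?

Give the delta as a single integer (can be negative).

Cofactor C_12 = -45
Entry delta = -5 - 1 = -6
Det delta = entry_delta * cofactor = -6 * -45 = 270

Answer: 270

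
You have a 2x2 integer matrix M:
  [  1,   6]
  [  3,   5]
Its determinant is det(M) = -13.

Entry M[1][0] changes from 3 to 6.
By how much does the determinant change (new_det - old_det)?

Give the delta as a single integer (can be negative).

Answer: -18

Derivation:
Cofactor C_10 = -6
Entry delta = 6 - 3 = 3
Det delta = entry_delta * cofactor = 3 * -6 = -18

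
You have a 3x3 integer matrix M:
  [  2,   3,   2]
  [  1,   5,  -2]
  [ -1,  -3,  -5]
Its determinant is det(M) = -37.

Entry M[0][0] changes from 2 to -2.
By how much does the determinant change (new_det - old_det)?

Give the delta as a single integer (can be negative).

Answer: 124

Derivation:
Cofactor C_00 = -31
Entry delta = -2 - 2 = -4
Det delta = entry_delta * cofactor = -4 * -31 = 124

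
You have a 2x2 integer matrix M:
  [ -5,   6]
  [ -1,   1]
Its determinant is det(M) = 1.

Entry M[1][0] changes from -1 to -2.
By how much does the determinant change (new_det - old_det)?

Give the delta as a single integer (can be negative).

Cofactor C_10 = -6
Entry delta = -2 - -1 = -1
Det delta = entry_delta * cofactor = -1 * -6 = 6

Answer: 6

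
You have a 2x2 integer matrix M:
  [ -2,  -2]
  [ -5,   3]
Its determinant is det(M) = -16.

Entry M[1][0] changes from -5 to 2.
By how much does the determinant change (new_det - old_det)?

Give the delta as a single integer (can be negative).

Cofactor C_10 = 2
Entry delta = 2 - -5 = 7
Det delta = entry_delta * cofactor = 7 * 2 = 14

Answer: 14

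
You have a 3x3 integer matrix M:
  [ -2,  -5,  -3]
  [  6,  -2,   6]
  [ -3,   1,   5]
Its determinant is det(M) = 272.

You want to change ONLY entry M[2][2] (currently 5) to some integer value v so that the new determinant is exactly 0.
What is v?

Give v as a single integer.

Answer: -3

Derivation:
det is linear in entry M[2][2]: det = old_det + (v - 5) * C_22
Cofactor C_22 = 34
Want det = 0: 272 + (v - 5) * 34 = 0
  (v - 5) = -272 / 34 = -8
  v = 5 + (-8) = -3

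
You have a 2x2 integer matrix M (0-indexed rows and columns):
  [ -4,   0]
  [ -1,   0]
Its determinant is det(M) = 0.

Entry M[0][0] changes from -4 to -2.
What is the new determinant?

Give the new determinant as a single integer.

Answer: 0

Derivation:
det is linear in row 0: changing M[0][0] by delta changes det by delta * cofactor(0,0).
Cofactor C_00 = (-1)^(0+0) * minor(0,0) = 0
Entry delta = -2 - -4 = 2
Det delta = 2 * 0 = 0
New det = 0 + 0 = 0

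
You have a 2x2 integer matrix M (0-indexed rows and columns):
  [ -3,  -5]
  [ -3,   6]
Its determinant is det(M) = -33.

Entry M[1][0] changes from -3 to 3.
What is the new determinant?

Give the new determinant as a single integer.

Answer: -3

Derivation:
det is linear in row 1: changing M[1][0] by delta changes det by delta * cofactor(1,0).
Cofactor C_10 = (-1)^(1+0) * minor(1,0) = 5
Entry delta = 3 - -3 = 6
Det delta = 6 * 5 = 30
New det = -33 + 30 = -3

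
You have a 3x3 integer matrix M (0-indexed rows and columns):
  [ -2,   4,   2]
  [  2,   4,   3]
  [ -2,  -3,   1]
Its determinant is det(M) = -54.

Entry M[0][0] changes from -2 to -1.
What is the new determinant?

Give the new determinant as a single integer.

Answer: -41

Derivation:
det is linear in row 0: changing M[0][0] by delta changes det by delta * cofactor(0,0).
Cofactor C_00 = (-1)^(0+0) * minor(0,0) = 13
Entry delta = -1 - -2 = 1
Det delta = 1 * 13 = 13
New det = -54 + 13 = -41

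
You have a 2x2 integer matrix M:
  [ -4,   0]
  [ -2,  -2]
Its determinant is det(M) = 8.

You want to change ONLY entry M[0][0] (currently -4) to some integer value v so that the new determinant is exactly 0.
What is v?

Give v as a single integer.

det is linear in entry M[0][0]: det = old_det + (v - -4) * C_00
Cofactor C_00 = -2
Want det = 0: 8 + (v - -4) * -2 = 0
  (v - -4) = -8 / -2 = 4
  v = -4 + (4) = 0

Answer: 0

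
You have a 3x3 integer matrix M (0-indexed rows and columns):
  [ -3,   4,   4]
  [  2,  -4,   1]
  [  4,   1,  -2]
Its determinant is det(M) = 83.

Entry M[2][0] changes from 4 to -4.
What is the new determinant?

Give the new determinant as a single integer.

det is linear in row 2: changing M[2][0] by delta changes det by delta * cofactor(2,0).
Cofactor C_20 = (-1)^(2+0) * minor(2,0) = 20
Entry delta = -4 - 4 = -8
Det delta = -8 * 20 = -160
New det = 83 + -160 = -77

Answer: -77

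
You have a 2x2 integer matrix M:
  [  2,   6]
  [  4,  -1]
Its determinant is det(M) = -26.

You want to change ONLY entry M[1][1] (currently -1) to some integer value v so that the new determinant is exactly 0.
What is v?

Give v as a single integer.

Answer: 12

Derivation:
det is linear in entry M[1][1]: det = old_det + (v - -1) * C_11
Cofactor C_11 = 2
Want det = 0: -26 + (v - -1) * 2 = 0
  (v - -1) = 26 / 2 = 13
  v = -1 + (13) = 12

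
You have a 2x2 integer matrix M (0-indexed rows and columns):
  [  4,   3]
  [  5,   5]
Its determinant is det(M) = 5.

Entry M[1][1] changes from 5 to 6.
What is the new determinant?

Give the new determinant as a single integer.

det is linear in row 1: changing M[1][1] by delta changes det by delta * cofactor(1,1).
Cofactor C_11 = (-1)^(1+1) * minor(1,1) = 4
Entry delta = 6 - 5 = 1
Det delta = 1 * 4 = 4
New det = 5 + 4 = 9

Answer: 9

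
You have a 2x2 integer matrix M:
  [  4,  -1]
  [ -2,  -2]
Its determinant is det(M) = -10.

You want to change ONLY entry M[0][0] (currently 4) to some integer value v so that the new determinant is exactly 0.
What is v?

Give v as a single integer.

det is linear in entry M[0][0]: det = old_det + (v - 4) * C_00
Cofactor C_00 = -2
Want det = 0: -10 + (v - 4) * -2 = 0
  (v - 4) = 10 / -2 = -5
  v = 4 + (-5) = -1

Answer: -1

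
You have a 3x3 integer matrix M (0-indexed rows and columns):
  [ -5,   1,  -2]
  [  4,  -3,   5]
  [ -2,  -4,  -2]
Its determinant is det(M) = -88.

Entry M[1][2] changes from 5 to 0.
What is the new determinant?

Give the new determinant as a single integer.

det is linear in row 1: changing M[1][2] by delta changes det by delta * cofactor(1,2).
Cofactor C_12 = (-1)^(1+2) * minor(1,2) = -22
Entry delta = 0 - 5 = -5
Det delta = -5 * -22 = 110
New det = -88 + 110 = 22

Answer: 22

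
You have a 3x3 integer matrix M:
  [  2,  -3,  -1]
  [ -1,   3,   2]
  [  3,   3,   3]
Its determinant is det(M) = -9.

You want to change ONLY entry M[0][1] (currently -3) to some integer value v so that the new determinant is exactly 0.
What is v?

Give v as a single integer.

det is linear in entry M[0][1]: det = old_det + (v - -3) * C_01
Cofactor C_01 = 9
Want det = 0: -9 + (v - -3) * 9 = 0
  (v - -3) = 9 / 9 = 1
  v = -3 + (1) = -2

Answer: -2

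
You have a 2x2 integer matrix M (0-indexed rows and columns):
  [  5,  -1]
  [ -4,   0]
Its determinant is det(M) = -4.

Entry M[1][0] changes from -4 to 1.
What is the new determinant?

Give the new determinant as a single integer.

det is linear in row 1: changing M[1][0] by delta changes det by delta * cofactor(1,0).
Cofactor C_10 = (-1)^(1+0) * minor(1,0) = 1
Entry delta = 1 - -4 = 5
Det delta = 5 * 1 = 5
New det = -4 + 5 = 1

Answer: 1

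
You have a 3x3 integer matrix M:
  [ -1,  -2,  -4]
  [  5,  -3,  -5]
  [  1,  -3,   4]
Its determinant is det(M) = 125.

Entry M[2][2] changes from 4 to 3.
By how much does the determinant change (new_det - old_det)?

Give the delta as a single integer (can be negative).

Answer: -13

Derivation:
Cofactor C_22 = 13
Entry delta = 3 - 4 = -1
Det delta = entry_delta * cofactor = -1 * 13 = -13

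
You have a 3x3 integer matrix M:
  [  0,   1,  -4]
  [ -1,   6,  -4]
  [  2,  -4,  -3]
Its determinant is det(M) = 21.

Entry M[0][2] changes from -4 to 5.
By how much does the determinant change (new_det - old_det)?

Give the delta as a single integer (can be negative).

Cofactor C_02 = -8
Entry delta = 5 - -4 = 9
Det delta = entry_delta * cofactor = 9 * -8 = -72

Answer: -72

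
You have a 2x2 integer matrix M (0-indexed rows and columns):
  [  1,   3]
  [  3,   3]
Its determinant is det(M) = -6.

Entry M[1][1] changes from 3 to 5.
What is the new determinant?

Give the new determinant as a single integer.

det is linear in row 1: changing M[1][1] by delta changes det by delta * cofactor(1,1).
Cofactor C_11 = (-1)^(1+1) * minor(1,1) = 1
Entry delta = 5 - 3 = 2
Det delta = 2 * 1 = 2
New det = -6 + 2 = -4

Answer: -4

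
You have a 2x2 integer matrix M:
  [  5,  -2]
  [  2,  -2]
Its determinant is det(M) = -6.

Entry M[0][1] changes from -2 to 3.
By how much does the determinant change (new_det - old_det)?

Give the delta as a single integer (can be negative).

Cofactor C_01 = -2
Entry delta = 3 - -2 = 5
Det delta = entry_delta * cofactor = 5 * -2 = -10

Answer: -10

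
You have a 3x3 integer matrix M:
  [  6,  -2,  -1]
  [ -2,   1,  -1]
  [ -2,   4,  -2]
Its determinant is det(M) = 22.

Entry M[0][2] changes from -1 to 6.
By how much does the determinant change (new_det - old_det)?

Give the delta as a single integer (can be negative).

Answer: -42

Derivation:
Cofactor C_02 = -6
Entry delta = 6 - -1 = 7
Det delta = entry_delta * cofactor = 7 * -6 = -42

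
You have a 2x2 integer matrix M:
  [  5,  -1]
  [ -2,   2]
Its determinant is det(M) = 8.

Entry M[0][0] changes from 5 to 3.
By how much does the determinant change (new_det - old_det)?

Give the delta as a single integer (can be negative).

Answer: -4

Derivation:
Cofactor C_00 = 2
Entry delta = 3 - 5 = -2
Det delta = entry_delta * cofactor = -2 * 2 = -4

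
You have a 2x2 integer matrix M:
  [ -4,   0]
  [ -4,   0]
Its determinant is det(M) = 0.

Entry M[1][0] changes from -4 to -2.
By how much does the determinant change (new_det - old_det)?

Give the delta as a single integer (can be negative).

Cofactor C_10 = 0
Entry delta = -2 - -4 = 2
Det delta = entry_delta * cofactor = 2 * 0 = 0

Answer: 0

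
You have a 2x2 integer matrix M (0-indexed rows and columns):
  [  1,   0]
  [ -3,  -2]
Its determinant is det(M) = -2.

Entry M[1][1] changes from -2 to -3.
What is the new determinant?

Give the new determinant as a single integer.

det is linear in row 1: changing M[1][1] by delta changes det by delta * cofactor(1,1).
Cofactor C_11 = (-1)^(1+1) * minor(1,1) = 1
Entry delta = -3 - -2 = -1
Det delta = -1 * 1 = -1
New det = -2 + -1 = -3

Answer: -3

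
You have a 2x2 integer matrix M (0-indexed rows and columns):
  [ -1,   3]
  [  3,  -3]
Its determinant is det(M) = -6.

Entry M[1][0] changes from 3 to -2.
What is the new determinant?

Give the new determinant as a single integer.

det is linear in row 1: changing M[1][0] by delta changes det by delta * cofactor(1,0).
Cofactor C_10 = (-1)^(1+0) * minor(1,0) = -3
Entry delta = -2 - 3 = -5
Det delta = -5 * -3 = 15
New det = -6 + 15 = 9

Answer: 9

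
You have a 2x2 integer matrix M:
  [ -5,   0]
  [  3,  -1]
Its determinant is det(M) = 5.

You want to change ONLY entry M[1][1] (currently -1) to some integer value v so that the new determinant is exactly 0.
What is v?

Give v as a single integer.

Answer: 0

Derivation:
det is linear in entry M[1][1]: det = old_det + (v - -1) * C_11
Cofactor C_11 = -5
Want det = 0: 5 + (v - -1) * -5 = 0
  (v - -1) = -5 / -5 = 1
  v = -1 + (1) = 0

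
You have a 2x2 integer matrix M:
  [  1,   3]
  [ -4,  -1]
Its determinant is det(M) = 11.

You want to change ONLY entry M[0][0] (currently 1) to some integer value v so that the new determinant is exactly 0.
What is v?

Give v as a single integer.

det is linear in entry M[0][0]: det = old_det + (v - 1) * C_00
Cofactor C_00 = -1
Want det = 0: 11 + (v - 1) * -1 = 0
  (v - 1) = -11 / -1 = 11
  v = 1 + (11) = 12

Answer: 12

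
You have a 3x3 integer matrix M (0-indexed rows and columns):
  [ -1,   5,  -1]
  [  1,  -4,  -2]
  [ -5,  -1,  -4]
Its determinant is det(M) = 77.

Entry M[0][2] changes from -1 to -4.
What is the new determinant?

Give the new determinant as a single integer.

det is linear in row 0: changing M[0][2] by delta changes det by delta * cofactor(0,2).
Cofactor C_02 = (-1)^(0+2) * minor(0,2) = -21
Entry delta = -4 - -1 = -3
Det delta = -3 * -21 = 63
New det = 77 + 63 = 140

Answer: 140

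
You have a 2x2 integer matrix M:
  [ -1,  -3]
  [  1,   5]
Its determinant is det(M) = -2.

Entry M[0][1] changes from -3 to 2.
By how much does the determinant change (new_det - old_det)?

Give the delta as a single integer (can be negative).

Answer: -5

Derivation:
Cofactor C_01 = -1
Entry delta = 2 - -3 = 5
Det delta = entry_delta * cofactor = 5 * -1 = -5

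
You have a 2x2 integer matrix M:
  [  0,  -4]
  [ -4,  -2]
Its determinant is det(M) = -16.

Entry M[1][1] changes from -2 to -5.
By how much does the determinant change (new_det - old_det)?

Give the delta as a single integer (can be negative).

Answer: 0

Derivation:
Cofactor C_11 = 0
Entry delta = -5 - -2 = -3
Det delta = entry_delta * cofactor = -3 * 0 = 0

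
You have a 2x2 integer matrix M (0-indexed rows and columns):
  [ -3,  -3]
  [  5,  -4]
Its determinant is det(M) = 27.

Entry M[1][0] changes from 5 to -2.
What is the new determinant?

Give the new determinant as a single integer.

Answer: 6

Derivation:
det is linear in row 1: changing M[1][0] by delta changes det by delta * cofactor(1,0).
Cofactor C_10 = (-1)^(1+0) * minor(1,0) = 3
Entry delta = -2 - 5 = -7
Det delta = -7 * 3 = -21
New det = 27 + -21 = 6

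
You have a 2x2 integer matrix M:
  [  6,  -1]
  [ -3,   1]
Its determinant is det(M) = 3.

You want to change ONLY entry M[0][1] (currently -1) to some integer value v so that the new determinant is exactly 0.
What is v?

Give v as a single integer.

Answer: -2

Derivation:
det is linear in entry M[0][1]: det = old_det + (v - -1) * C_01
Cofactor C_01 = 3
Want det = 0: 3 + (v - -1) * 3 = 0
  (v - -1) = -3 / 3 = -1
  v = -1 + (-1) = -2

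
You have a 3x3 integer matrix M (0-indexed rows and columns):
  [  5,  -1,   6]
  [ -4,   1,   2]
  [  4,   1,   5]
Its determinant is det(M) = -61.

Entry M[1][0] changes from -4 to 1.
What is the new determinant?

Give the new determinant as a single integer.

det is linear in row 1: changing M[1][0] by delta changes det by delta * cofactor(1,0).
Cofactor C_10 = (-1)^(1+0) * minor(1,0) = 11
Entry delta = 1 - -4 = 5
Det delta = 5 * 11 = 55
New det = -61 + 55 = -6

Answer: -6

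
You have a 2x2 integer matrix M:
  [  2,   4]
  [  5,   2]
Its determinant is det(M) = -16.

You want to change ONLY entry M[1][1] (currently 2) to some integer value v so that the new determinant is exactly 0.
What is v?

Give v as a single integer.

det is linear in entry M[1][1]: det = old_det + (v - 2) * C_11
Cofactor C_11 = 2
Want det = 0: -16 + (v - 2) * 2 = 0
  (v - 2) = 16 / 2 = 8
  v = 2 + (8) = 10

Answer: 10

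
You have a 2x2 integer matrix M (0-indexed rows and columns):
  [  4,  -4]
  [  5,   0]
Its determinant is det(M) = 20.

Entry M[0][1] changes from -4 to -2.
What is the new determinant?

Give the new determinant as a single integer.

det is linear in row 0: changing M[0][1] by delta changes det by delta * cofactor(0,1).
Cofactor C_01 = (-1)^(0+1) * minor(0,1) = -5
Entry delta = -2 - -4 = 2
Det delta = 2 * -5 = -10
New det = 20 + -10 = 10

Answer: 10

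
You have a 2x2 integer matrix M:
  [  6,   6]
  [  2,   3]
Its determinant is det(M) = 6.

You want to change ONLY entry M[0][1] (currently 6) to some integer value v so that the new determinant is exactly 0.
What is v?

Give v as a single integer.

det is linear in entry M[0][1]: det = old_det + (v - 6) * C_01
Cofactor C_01 = -2
Want det = 0: 6 + (v - 6) * -2 = 0
  (v - 6) = -6 / -2 = 3
  v = 6 + (3) = 9

Answer: 9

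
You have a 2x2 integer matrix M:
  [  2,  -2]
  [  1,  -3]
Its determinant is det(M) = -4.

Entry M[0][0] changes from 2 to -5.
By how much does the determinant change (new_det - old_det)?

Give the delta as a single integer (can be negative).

Answer: 21

Derivation:
Cofactor C_00 = -3
Entry delta = -5 - 2 = -7
Det delta = entry_delta * cofactor = -7 * -3 = 21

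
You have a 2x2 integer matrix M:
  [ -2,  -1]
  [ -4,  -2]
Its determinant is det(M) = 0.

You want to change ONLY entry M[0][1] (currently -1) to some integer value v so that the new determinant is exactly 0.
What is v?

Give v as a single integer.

Answer: -1

Derivation:
det is linear in entry M[0][1]: det = old_det + (v - -1) * C_01
Cofactor C_01 = 4
Want det = 0: 0 + (v - -1) * 4 = 0
  (v - -1) = 0 / 4 = 0
  v = -1 + (0) = -1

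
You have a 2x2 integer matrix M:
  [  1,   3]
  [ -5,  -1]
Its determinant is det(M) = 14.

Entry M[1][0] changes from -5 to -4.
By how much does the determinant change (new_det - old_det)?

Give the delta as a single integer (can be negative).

Cofactor C_10 = -3
Entry delta = -4 - -5 = 1
Det delta = entry_delta * cofactor = 1 * -3 = -3

Answer: -3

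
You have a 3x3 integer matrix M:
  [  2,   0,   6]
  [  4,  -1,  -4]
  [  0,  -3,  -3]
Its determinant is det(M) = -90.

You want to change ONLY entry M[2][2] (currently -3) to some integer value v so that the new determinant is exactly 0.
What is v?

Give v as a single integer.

Answer: -48

Derivation:
det is linear in entry M[2][2]: det = old_det + (v - -3) * C_22
Cofactor C_22 = -2
Want det = 0: -90 + (v - -3) * -2 = 0
  (v - -3) = 90 / -2 = -45
  v = -3 + (-45) = -48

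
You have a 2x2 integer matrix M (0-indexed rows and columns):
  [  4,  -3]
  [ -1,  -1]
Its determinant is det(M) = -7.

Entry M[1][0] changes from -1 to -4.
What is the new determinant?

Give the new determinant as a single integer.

Answer: -16

Derivation:
det is linear in row 1: changing M[1][0] by delta changes det by delta * cofactor(1,0).
Cofactor C_10 = (-1)^(1+0) * minor(1,0) = 3
Entry delta = -4 - -1 = -3
Det delta = -3 * 3 = -9
New det = -7 + -9 = -16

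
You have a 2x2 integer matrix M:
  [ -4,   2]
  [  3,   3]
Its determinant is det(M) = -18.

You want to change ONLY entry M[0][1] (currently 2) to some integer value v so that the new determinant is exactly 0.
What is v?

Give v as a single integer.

det is linear in entry M[0][1]: det = old_det + (v - 2) * C_01
Cofactor C_01 = -3
Want det = 0: -18 + (v - 2) * -3 = 0
  (v - 2) = 18 / -3 = -6
  v = 2 + (-6) = -4

Answer: -4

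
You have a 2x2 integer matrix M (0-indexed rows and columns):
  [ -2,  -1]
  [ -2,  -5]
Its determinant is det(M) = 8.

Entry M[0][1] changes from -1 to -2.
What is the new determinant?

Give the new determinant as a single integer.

Answer: 6

Derivation:
det is linear in row 0: changing M[0][1] by delta changes det by delta * cofactor(0,1).
Cofactor C_01 = (-1)^(0+1) * minor(0,1) = 2
Entry delta = -2 - -1 = -1
Det delta = -1 * 2 = -2
New det = 8 + -2 = 6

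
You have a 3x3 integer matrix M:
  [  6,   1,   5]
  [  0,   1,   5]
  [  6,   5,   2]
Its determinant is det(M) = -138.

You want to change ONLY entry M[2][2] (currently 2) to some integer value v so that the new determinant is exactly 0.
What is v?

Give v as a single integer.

Answer: 25

Derivation:
det is linear in entry M[2][2]: det = old_det + (v - 2) * C_22
Cofactor C_22 = 6
Want det = 0: -138 + (v - 2) * 6 = 0
  (v - 2) = 138 / 6 = 23
  v = 2 + (23) = 25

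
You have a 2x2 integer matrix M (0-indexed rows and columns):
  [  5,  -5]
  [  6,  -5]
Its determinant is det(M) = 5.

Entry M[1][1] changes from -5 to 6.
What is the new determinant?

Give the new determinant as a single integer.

det is linear in row 1: changing M[1][1] by delta changes det by delta * cofactor(1,1).
Cofactor C_11 = (-1)^(1+1) * minor(1,1) = 5
Entry delta = 6 - -5 = 11
Det delta = 11 * 5 = 55
New det = 5 + 55 = 60

Answer: 60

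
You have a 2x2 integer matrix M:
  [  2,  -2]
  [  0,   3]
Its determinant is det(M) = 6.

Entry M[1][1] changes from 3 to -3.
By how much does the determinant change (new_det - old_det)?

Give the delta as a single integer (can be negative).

Answer: -12

Derivation:
Cofactor C_11 = 2
Entry delta = -3 - 3 = -6
Det delta = entry_delta * cofactor = -6 * 2 = -12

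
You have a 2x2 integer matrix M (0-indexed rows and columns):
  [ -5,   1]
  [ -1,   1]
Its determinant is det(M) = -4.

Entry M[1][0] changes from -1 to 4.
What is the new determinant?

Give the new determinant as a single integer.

det is linear in row 1: changing M[1][0] by delta changes det by delta * cofactor(1,0).
Cofactor C_10 = (-1)^(1+0) * minor(1,0) = -1
Entry delta = 4 - -1 = 5
Det delta = 5 * -1 = -5
New det = -4 + -5 = -9

Answer: -9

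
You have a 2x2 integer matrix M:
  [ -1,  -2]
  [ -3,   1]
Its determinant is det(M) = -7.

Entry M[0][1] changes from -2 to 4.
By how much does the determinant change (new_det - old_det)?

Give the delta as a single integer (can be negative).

Answer: 18

Derivation:
Cofactor C_01 = 3
Entry delta = 4 - -2 = 6
Det delta = entry_delta * cofactor = 6 * 3 = 18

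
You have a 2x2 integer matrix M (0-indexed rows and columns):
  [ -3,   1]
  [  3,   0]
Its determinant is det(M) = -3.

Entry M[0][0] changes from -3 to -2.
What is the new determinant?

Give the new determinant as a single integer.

det is linear in row 0: changing M[0][0] by delta changes det by delta * cofactor(0,0).
Cofactor C_00 = (-1)^(0+0) * minor(0,0) = 0
Entry delta = -2 - -3 = 1
Det delta = 1 * 0 = 0
New det = -3 + 0 = -3

Answer: -3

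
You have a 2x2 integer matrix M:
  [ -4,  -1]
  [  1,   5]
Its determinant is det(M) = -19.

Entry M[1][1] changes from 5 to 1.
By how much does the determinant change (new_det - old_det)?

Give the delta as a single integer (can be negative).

Cofactor C_11 = -4
Entry delta = 1 - 5 = -4
Det delta = entry_delta * cofactor = -4 * -4 = 16

Answer: 16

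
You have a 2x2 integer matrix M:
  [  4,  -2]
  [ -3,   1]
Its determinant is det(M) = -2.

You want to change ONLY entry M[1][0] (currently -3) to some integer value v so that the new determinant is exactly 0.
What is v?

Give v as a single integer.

det is linear in entry M[1][0]: det = old_det + (v - -3) * C_10
Cofactor C_10 = 2
Want det = 0: -2 + (v - -3) * 2 = 0
  (v - -3) = 2 / 2 = 1
  v = -3 + (1) = -2

Answer: -2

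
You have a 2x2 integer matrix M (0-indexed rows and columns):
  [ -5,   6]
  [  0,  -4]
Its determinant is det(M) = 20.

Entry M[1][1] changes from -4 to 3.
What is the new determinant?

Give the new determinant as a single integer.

Answer: -15

Derivation:
det is linear in row 1: changing M[1][1] by delta changes det by delta * cofactor(1,1).
Cofactor C_11 = (-1)^(1+1) * minor(1,1) = -5
Entry delta = 3 - -4 = 7
Det delta = 7 * -5 = -35
New det = 20 + -35 = -15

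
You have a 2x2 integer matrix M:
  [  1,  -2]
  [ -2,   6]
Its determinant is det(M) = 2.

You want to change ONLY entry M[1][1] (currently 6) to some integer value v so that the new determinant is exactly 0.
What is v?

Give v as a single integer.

Answer: 4

Derivation:
det is linear in entry M[1][1]: det = old_det + (v - 6) * C_11
Cofactor C_11 = 1
Want det = 0: 2 + (v - 6) * 1 = 0
  (v - 6) = -2 / 1 = -2
  v = 6 + (-2) = 4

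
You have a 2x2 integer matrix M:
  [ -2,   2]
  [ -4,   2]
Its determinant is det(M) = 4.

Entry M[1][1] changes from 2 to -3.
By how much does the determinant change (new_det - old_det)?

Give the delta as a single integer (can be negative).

Answer: 10

Derivation:
Cofactor C_11 = -2
Entry delta = -3 - 2 = -5
Det delta = entry_delta * cofactor = -5 * -2 = 10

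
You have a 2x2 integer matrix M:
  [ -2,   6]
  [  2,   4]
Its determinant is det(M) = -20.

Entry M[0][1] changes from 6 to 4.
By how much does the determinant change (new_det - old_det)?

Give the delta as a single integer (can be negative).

Answer: 4

Derivation:
Cofactor C_01 = -2
Entry delta = 4 - 6 = -2
Det delta = entry_delta * cofactor = -2 * -2 = 4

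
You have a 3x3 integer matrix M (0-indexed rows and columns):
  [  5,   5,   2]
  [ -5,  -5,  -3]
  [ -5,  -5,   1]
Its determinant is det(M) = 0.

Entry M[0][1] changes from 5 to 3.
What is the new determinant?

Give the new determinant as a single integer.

Answer: -40

Derivation:
det is linear in row 0: changing M[0][1] by delta changes det by delta * cofactor(0,1).
Cofactor C_01 = (-1)^(0+1) * minor(0,1) = 20
Entry delta = 3 - 5 = -2
Det delta = -2 * 20 = -40
New det = 0 + -40 = -40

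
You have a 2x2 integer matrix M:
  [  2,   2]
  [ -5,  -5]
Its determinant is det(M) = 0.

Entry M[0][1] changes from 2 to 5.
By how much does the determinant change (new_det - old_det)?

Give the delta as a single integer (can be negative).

Answer: 15

Derivation:
Cofactor C_01 = 5
Entry delta = 5 - 2 = 3
Det delta = entry_delta * cofactor = 3 * 5 = 15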